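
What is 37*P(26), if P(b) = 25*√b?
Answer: 925*√26 ≈ 4716.6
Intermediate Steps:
37*P(26) = 37*(25*√26) = 925*√26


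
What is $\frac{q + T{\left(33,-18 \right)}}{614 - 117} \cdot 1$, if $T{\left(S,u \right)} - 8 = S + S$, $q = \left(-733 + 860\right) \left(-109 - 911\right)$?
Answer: $- \frac{129466}{497} \approx -260.5$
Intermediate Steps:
$q = -129540$ ($q = 127 \left(-1020\right) = -129540$)
$T{\left(S,u \right)} = 8 + 2 S$ ($T{\left(S,u \right)} = 8 + \left(S + S\right) = 8 + 2 S$)
$\frac{q + T{\left(33,-18 \right)}}{614 - 117} \cdot 1 = \frac{-129540 + \left(8 + 2 \cdot 33\right)}{614 - 117} \cdot 1 = \frac{-129540 + \left(8 + 66\right)}{497} \cdot 1 = \left(-129540 + 74\right) \frac{1}{497} \cdot 1 = \left(-129466\right) \frac{1}{497} \cdot 1 = \left(- \frac{129466}{497}\right) 1 = - \frac{129466}{497}$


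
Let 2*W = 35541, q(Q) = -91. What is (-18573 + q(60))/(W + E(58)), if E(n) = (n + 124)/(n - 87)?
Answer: -1082512/1030325 ≈ -1.0507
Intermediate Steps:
W = 35541/2 (W = (½)*35541 = 35541/2 ≈ 17771.)
E(n) = (124 + n)/(-87 + n)
(-18573 + q(60))/(W + E(58)) = (-18573 - 91)/(35541/2 + (124 + 58)/(-87 + 58)) = -18664/(35541/2 + 182/(-29)) = -18664/(35541/2 - 1/29*182) = -18664/(35541/2 - 182/29) = -18664/1030325/58 = -18664*58/1030325 = -1082512/1030325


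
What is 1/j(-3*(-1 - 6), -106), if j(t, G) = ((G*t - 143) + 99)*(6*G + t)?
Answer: 1/1396050 ≈ 7.1631e-7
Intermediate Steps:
j(t, G) = (-44 + G*t)*(t + 6*G) (j(t, G) = ((-143 + G*t) + 99)*(t + 6*G) = (-44 + G*t)*(t + 6*G))
1/j(-3*(-1 - 6), -106) = 1/(-264*(-106) - (-132)*(-1 - 6) - 106*9*(-1 - 6)**2 + 6*(-3*(-1 - 6))*(-106)**2) = 1/(27984 - (-132)*(-7) - 106*(-3*(-7))**2 + 6*(-3*(-7))*11236) = 1/(27984 - 44*21 - 106*21**2 + 6*21*11236) = 1/(27984 - 924 - 106*441 + 1415736) = 1/(27984 - 924 - 46746 + 1415736) = 1/1396050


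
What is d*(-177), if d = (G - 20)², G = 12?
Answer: -11328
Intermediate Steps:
d = 64 (d = (12 - 20)² = (-8)² = 64)
d*(-177) = 64*(-177) = -11328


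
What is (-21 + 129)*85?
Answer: 9180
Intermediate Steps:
(-21 + 129)*85 = 108*85 = 9180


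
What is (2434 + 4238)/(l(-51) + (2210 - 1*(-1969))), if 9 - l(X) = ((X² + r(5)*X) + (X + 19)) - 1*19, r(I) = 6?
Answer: 278/81 ≈ 3.4321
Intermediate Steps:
l(X) = 9 - X² - 7*X (l(X) = 9 - (((X² + 6*X) + (X + 19)) - 1*19) = 9 - (((X² + 6*X) + (19 + X)) - 19) = 9 - ((19 + X² + 7*X) - 19) = 9 - (X² + 7*X) = 9 + (-X² - 7*X) = 9 - X² - 7*X)
(2434 + 4238)/(l(-51) + (2210 - 1*(-1969))) = (2434 + 4238)/((9 - 1*(-51)² - 7*(-51)) + (2210 - 1*(-1969))) = 6672/((9 - 1*2601 + 357) + (2210 + 1969)) = 6672/((9 - 2601 + 357) + 4179) = 6672/(-2235 + 4179) = 6672/1944 = 6672*(1/1944) = 278/81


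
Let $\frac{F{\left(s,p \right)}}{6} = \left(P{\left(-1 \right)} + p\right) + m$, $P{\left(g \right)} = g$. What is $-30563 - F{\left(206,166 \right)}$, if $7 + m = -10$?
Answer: $-31451$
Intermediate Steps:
$m = -17$ ($m = -7 - 10 = -17$)
$F{\left(s,p \right)} = -108 + 6 p$ ($F{\left(s,p \right)} = 6 \left(\left(-1 + p\right) - 17\right) = 6 \left(-18 + p\right) = -108 + 6 p$)
$-30563 - F{\left(206,166 \right)} = -30563 - \left(-108 + 6 \cdot 166\right) = -30563 - \left(-108 + 996\right) = -30563 - 888 = -31451$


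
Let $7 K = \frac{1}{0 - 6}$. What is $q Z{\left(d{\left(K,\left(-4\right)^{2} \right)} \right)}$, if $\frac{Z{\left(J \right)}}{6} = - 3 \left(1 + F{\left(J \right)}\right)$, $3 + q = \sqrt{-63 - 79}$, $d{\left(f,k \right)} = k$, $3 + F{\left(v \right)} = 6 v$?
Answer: $5076 - 1692 i \sqrt{142} \approx 5076.0 - 20163.0 i$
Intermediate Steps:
$F{\left(v \right)} = -3 + 6 v$
$K = - \frac{1}{42}$ ($K = \frac{1}{7 \left(0 - 6\right)} = \frac{1}{7 \left(-6\right)} = \frac{1}{7} \left(- \frac{1}{6}\right) = - \frac{1}{42} \approx -0.02381$)
$q = -3 + i \sqrt{142}$ ($q = -3 + \sqrt{-63 - 79} = -3 + \sqrt{-142} = -3 + i \sqrt{142} \approx -3.0 + 11.916 i$)
$Z{\left(J \right)} = 36 - 108 J$ ($Z{\left(J \right)} = 6 \left(- 3 \left(1 + \left(-3 + 6 J\right)\right)\right) = 6 \left(- 3 \left(-2 + 6 J\right)\right) = 6 \left(6 - 18 J\right) = 36 - 108 J$)
$q Z{\left(d{\left(K,\left(-4\right)^{2} \right)} \right)} = \left(-3 + i \sqrt{142}\right) \left(36 - 108 \left(-4\right)^{2}\right) = \left(-3 + i \sqrt{142}\right) \left(36 - 1728\right) = \left(-3 + i \sqrt{142}\right) \left(-1692\right) = 5076 - 1692 i \sqrt{142}$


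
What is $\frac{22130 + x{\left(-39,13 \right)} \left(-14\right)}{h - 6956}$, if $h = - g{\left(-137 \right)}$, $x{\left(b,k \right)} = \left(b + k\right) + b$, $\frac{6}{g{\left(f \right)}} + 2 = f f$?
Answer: $- \frac{216195840}{65271629} \approx -3.3122$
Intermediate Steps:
$g{\left(f \right)} = \frac{6}{-2 + f^{2}}$ ($g{\left(f \right)} = \frac{6}{-2 + f f} = \frac{6}{-2 + f^{2}}$)
$x{\left(b,k \right)} = k + 2 b$
$h = - \frac{6}{18767}$ ($h = - \frac{6}{-2 + \left(-137\right)^{2}} = - \frac{6}{-2 + 18769} = - \frac{6}{18767} \approx -0.00031971$)
$\frac{22130 + x{\left(-39,13 \right)} \left(-14\right)}{h - 6956} = \frac{22130 + \left(13 + 2 \left(-39\right)\right) \left(-14\right)}{- \frac{6}{18767} - 6956} = \frac{22130 + \left(13 - 78\right) \left(-14\right)}{- \frac{130543258}{18767}} = \left(22130 - -910\right) \left(- \frac{18767}{130543258}\right) = \left(22130 + 910\right) \left(- \frac{18767}{130543258}\right) = 23040 \left(- \frac{18767}{130543258}\right) = - \frac{216195840}{65271629}$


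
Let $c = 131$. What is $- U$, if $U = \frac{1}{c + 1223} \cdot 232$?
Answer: $- \frac{116}{677} \approx -0.17134$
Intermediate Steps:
$U = \frac{116}{677}$ ($U = \frac{1}{131 + 1223} \cdot 232 = \frac{1}{1354} \cdot 232 = \frac{116}{677} \approx 0.17134$)
$- U = \left(-1\right) \frac{116}{677} = - \frac{116}{677}$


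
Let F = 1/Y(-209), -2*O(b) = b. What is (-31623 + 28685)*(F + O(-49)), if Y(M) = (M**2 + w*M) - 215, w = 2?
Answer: -1549320513/21524 ≈ -71981.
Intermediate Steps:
O(b) = -b/2
Y(M) = -215 + M**2 + 2*M (Y(M) = (M**2 + 2*M) - 215 = -215 + M**2 + 2*M)
F = 1/43048 (F = 1/(-215 + (-209)**2 + 2*(-209)) = 1/(-215 + 43681 - 418) = 1/43048 ≈ 2.3230e-5)
(-31623 + 28685)*(F + O(-49)) = (-31623 + 28685)*(1/43048 - 1/2*(-49)) = -2938*(1/43048 + 49/2) = -2938*1054677/43048 = -1549320513/21524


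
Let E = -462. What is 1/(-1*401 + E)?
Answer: -1/863 ≈ -0.0011587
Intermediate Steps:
1/(-1*401 + E) = 1/(-1*401 - 462) = 1/(-401 - 462) = 1/(-863) = -1/863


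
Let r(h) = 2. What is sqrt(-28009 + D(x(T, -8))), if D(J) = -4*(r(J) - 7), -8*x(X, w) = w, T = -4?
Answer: I*sqrt(27989) ≈ 167.3*I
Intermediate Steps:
x(X, w) = -w/8
D(J) = 20 (D(J) = -4*(2 - 7) = -4*(-5) = 20)
sqrt(-28009 + D(x(T, -8))) = sqrt(-28009 + 20) = sqrt(-27989) = I*sqrt(27989)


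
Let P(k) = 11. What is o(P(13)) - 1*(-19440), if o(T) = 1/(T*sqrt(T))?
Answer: 19440 + sqrt(11)/121 ≈ 19440.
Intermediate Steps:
o(T) = T**(-3/2) (o(T) = 1/(T**(3/2)) = T**(-3/2))
o(P(13)) - 1*(-19440) = 11**(-3/2) - 1*(-19440) = sqrt(11)/121 + 19440 = 19440 + sqrt(11)/121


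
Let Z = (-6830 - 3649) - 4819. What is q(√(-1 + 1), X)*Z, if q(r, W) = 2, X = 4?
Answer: -30596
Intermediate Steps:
Z = -15298 (Z = -10479 - 4819 = -15298)
q(√(-1 + 1), X)*Z = 2*(-15298) = -30596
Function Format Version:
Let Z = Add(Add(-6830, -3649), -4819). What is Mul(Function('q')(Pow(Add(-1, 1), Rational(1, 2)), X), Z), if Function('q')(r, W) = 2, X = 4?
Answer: -30596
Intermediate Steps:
Z = -15298 (Z = Add(-10479, -4819) = -15298)
Mul(Function('q')(Pow(Add(-1, 1), Rational(1, 2)), X), Z) = Mul(2, -15298) = -30596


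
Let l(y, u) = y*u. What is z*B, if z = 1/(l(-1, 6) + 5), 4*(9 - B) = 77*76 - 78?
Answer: 2869/2 ≈ 1434.5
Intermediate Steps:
l(y, u) = u*y
B = -2869/2 (B = 9 - (77*76 - 78)/4 = 9 - (5852 - 78)/4 = 9 - ¼*5774 = 9 - 2887/2 = -2869/2 ≈ -1434.5)
z = -1 (z = 1/(6*(-1) + 5) = 1/(-6 + 5) = 1/(-1) = -1)
z*B = -1*(-2869/2) = 2869/2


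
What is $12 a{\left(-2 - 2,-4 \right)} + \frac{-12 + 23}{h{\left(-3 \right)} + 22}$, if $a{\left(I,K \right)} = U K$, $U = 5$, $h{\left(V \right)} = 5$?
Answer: $- \frac{6469}{27} \approx -239.59$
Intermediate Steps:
$a{\left(I,K \right)} = 5 K$
$12 a{\left(-2 - 2,-4 \right)} + \frac{-12 + 23}{h{\left(-3 \right)} + 22} = 12 \cdot 5 \left(-4\right) + \frac{-12 + 23}{5 + 22} = 12 \left(-20\right) + \frac{11}{27} = -240 + 11 \cdot \frac{1}{27} = -240 + \frac{11}{27} = - \frac{6469}{27}$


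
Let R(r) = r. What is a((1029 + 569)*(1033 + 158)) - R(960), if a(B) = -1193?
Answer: -2153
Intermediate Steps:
a((1029 + 569)*(1033 + 158)) - R(960) = -1193 - 1*960 = -1193 - 960 = -2153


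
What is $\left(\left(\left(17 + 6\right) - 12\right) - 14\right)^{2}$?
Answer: $9$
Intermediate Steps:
$\left(\left(\left(17 + 6\right) - 12\right) - 14\right)^{2} = \left(\left(23 - 12\right) - 14\right)^{2} = \left(11 - 14\right)^{2} = \left(-3\right)^{2} = 9$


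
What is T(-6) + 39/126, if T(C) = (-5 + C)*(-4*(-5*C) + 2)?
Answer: 54529/42 ≈ 1298.3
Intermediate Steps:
T(C) = (-5 + C)*(2 + 20*C) (T(C) = (-5 + C)*(-(-20)*C + 2) = (-5 + C)*(20*C + 2) = (-5 + C)*(2 + 20*C))
T(-6) + 39/126 = (-10 - 98*(-6) + 20*(-6)**2) + 39/126 = (-10 + 588 + 20*36) + 39*(1/126) = (-10 + 588 + 720) + 13/42 = 1298 + 13/42 = 54529/42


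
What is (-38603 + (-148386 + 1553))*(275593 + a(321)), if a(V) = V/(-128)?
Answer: -1635340752297/32 ≈ -5.1104e+10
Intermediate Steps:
a(V) = -V/128 (a(V) = V*(-1/128) = -V/128)
(-38603 + (-148386 + 1553))*(275593 + a(321)) = (-38603 + (-148386 + 1553))*(275593 - 1/128*321) = (-38603 - 146833)*(275593 - 321/128) = -185436*35275583/128 = -1635340752297/32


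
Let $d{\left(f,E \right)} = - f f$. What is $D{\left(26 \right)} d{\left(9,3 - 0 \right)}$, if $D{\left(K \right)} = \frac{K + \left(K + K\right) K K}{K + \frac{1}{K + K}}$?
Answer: $-109512$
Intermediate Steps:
$d{\left(f,E \right)} = - f^{2}$
$D{\left(K \right)} = \frac{K + 2 K^{3}}{K + \frac{1}{2 K}}$ ($D{\left(K \right)} = \frac{K + 2 K K K}{K + \frac{1}{2 K}} = \frac{K + 2 K^{2} K}{K + \frac{1}{2 K}} = \frac{K + 2 K^{3}}{K + \frac{1}{2 K}}$)
$D{\left(26 \right)} d{\left(9,3 - 0 \right)} = 2 \cdot 26^{2} \left(- 9^{2}\right) = 2 \cdot 676 \left(\left(-1\right) 81\right) = 1352 \left(-81\right) = -109512$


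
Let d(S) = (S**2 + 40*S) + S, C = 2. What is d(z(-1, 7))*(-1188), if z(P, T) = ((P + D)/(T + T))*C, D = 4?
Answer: -1033560/49 ≈ -21093.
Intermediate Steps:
z(P, T) = (4 + P)/T (z(P, T) = ((P + 4)/(T + T))*2 = ((4 + P)/((2*T)))*2 = ((4 + P)*(1/(2*T)))*2 = ((4 + P)/(2*T))*2 = (4 + P)/T)
d(S) = S**2 + 41*S
d(z(-1, 7))*(-1188) = (((4 - 1)/7)*(41 + (4 - 1)/7))*(-1188) = (((1/7)*3)*(41 + (1/7)*3))*(-1188) = (3*(41 + 3/7)/7)*(-1188) = ((3/7)*(290/7))*(-1188) = (870/49)*(-1188) = -1033560/49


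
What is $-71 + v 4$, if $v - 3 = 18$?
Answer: $13$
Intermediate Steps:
$v = 21$ ($v = 3 + 18 = 21$)
$-71 + v 4 = -71 + 21 \cdot 4 = -71 + 84 = 13$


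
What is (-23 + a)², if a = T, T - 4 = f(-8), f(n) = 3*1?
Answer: 256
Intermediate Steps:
f(n) = 3
T = 7 (T = 4 + 3 = 7)
a = 7
(-23 + a)² = (-23 + 7)² = (-16)² = 256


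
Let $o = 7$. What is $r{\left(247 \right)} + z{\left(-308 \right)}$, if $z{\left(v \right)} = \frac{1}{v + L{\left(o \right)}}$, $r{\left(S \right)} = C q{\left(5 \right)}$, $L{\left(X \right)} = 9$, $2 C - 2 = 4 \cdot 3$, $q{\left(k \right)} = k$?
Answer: $\frac{10464}{299} \approx 34.997$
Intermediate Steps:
$C = 7$ ($C = 1 + \frac{4 \cdot 3}{2} = 1 + \frac{1}{2} \cdot 12 = 1 + 6 = 7$)
$r{\left(S \right)} = 35$ ($r{\left(S \right)} = 7 \cdot 5 = 35$)
$z{\left(v \right)} = \frac{1}{9 + v}$ ($z{\left(v \right)} = \frac{1}{v + 9} = \frac{1}{9 + v}$)
$r{\left(247 \right)} + z{\left(-308 \right)} = 35 + \frac{1}{9 - 308} = 35 + \frac{1}{-299} = 35 - \frac{1}{299} = \frac{10464}{299}$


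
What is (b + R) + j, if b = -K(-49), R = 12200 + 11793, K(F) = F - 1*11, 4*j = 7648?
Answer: 25965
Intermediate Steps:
j = 1912 (j = (1/4)*7648 = 1912)
K(F) = -11 + F (K(F) = F - 11 = -11 + F)
R = 23993
b = 60 (b = -(-11 - 49) = -1*(-60) = 60)
(b + R) + j = (60 + 23993) + 1912 = 24053 + 1912 = 25965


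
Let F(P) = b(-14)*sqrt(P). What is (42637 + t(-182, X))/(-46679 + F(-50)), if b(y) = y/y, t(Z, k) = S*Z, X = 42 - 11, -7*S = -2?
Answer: -662608405/726309697 - 70975*I*sqrt(2)/726309697 ≈ -0.91229 - 0.0001382*I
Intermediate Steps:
S = 2/7 (S = -1/7*(-2) = 2/7 ≈ 0.28571)
X = 31
t(Z, k) = 2*Z/7
b(y) = 1
F(P) = sqrt(P) (F(P) = 1*sqrt(P) = sqrt(P))
(42637 + t(-182, X))/(-46679 + F(-50)) = (42637 + (2/7)*(-182))/(-46679 + sqrt(-50)) = (42637 - 52)/(-46679 + 5*I*sqrt(2)) = 42585/(-46679 + 5*I*sqrt(2))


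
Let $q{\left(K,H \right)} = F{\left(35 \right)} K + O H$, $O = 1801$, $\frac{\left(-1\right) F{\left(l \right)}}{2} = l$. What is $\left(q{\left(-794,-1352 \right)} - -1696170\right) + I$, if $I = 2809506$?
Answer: $2126304$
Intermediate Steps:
$F{\left(l \right)} = - 2 l$
$q{\left(K,H \right)} = - 70 K + 1801 H$ ($q{\left(K,H \right)} = \left(-2\right) 35 K + 1801 H = - 70 K + 1801 H$)
$\left(q{\left(-794,-1352 \right)} - -1696170\right) + I = \left(\left(\left(-70\right) \left(-794\right) + 1801 \left(-1352\right)\right) - -1696170\right) + 2809506 = \left(\left(55580 - 2434952\right) + 1696170\right) + 2809506 = \left(-2379372 + 1696170\right) + 2809506 = -683202 + 2809506 = 2126304$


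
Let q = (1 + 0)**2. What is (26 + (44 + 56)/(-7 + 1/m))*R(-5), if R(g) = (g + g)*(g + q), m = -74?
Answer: 243760/519 ≈ 469.67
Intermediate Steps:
q = 1 (q = 1**2 = 1)
R(g) = 2*g*(1 + g) (R(g) = (g + g)*(g + 1) = (2*g)*(1 + g) = 2*g*(1 + g))
(26 + (44 + 56)/(-7 + 1/m))*R(-5) = (26 + (44 + 56)/(-7 + 1/(-74)))*(2*(-5)*(1 - 5)) = (26 + 100/(-7 + 1*(-1/74)))*(2*(-5)*(-4)) = (26 + 100/(-7 - 1/74))*40 = (26 + 100/(-519/74))*40 = (26 + 100*(-74/519))*40 = (26 - 7400/519)*40 = (6094/519)*40 = 243760/519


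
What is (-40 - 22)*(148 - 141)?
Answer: -434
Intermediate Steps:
(-40 - 22)*(148 - 141) = -62*7 = -434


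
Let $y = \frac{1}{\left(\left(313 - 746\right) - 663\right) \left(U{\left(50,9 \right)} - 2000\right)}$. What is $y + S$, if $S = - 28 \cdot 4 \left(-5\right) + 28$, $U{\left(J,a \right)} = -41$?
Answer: $\frac{1315318369}{2236936} \approx 588.0$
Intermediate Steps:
$y = \frac{1}{2236936}$ ($y = \frac{1}{\left(\left(313 - 746\right) - 663\right) \left(-41 - 2000\right)} = \frac{1}{\left(-433 - 663\right) \left(-2041\right)} = \frac{1}{\left(-1096\right) \left(-2041\right)} = \frac{1}{2236936} \approx 4.4704 \cdot 10^{-7}$)
$S = 588$ ($S = \left(-28\right) \left(-20\right) + 28 = 560 + 28 = 588$)
$y + S = \frac{1}{2236936} + 588 = \frac{1315318369}{2236936}$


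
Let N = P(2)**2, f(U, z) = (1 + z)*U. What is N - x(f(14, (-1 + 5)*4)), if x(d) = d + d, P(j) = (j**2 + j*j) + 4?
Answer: -332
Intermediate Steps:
P(j) = 4 + 2*j**2 (P(j) = (j**2 + j**2) + 4 = 2*j**2 + 4 = 4 + 2*j**2)
f(U, z) = U*(1 + z)
x(d) = 2*d
N = 144 (N = (4 + 2*2**2)**2 = (4 + 2*4)**2 = (4 + 8)**2 = 12**2 = 144)
N - x(f(14, (-1 + 5)*4)) = 144 - 2*14*(1 + (-1 + 5)*4) = 144 - 2*14*(1 + 4*4) = 144 - 2*14*(1 + 16) = 144 - 2*14*17 = 144 - 2*238 = 144 - 1*476 = 144 - 476 = -332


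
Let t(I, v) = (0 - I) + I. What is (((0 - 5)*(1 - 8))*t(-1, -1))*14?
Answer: 0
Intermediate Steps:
t(I, v) = 0 (t(I, v) = -I + I = 0)
(((0 - 5)*(1 - 8))*t(-1, -1))*14 = (((0 - 5)*(1 - 8))*0)*14 = (-5*(-7)*0)*14 = (35*0)*14 = 0*14 = 0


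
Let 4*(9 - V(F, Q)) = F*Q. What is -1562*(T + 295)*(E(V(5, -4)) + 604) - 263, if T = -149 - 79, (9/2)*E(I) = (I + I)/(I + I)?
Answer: -569110819/9 ≈ -6.3235e+7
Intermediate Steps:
V(F, Q) = 9 - F*Q/4
E(I) = 2/9 (E(I) = 2*((I + I)/(I + I))/9 = 2*((2*I)/((2*I)))/9 = 2*((2*I)*(1/(2*I)))/9 = (2/9)*1 = 2/9)
T = -228
-1562*(T + 295)*(E(V(5, -4)) + 604) - 263 = -1562*(-228 + 295)*(2/9 + 604) - 263 = -104654*5438/9 - 263 = -1562*364346/9 - 263 = -569108452/9 - 263 = -569110819/9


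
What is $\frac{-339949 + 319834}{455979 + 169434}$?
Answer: $- \frac{6705}{208471} \approx -0.032163$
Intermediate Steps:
$\frac{-339949 + 319834}{455979 + 169434} = - \frac{20115}{625413} = \left(-20115\right) \frac{1}{625413} = - \frac{6705}{208471}$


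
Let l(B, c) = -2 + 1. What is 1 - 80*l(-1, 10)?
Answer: 81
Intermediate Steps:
l(B, c) = -1
1 - 80*l(-1, 10) = 1 - 80*(-1) = 1 + 80 = 81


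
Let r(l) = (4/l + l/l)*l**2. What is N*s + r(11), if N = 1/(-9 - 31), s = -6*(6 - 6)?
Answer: 165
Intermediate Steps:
s = 0 (s = -6*0 = 0)
N = -1/40 (N = 1/(-40) = -1/40 ≈ -0.025000)
r(l) = l**2*(1 + 4/l) (r(l) = (4/l + 1)*l**2 = (1 + 4/l)*l**2 = l**2*(1 + 4/l))
N*s + r(11) = -1/40*0 + 11*(4 + 11) = 0 + 11*15 = 0 + 165 = 165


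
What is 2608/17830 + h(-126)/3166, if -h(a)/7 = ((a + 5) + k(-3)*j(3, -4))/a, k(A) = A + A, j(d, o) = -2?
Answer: 73340617/508048020 ≈ 0.14436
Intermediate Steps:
k(A) = 2*A
h(a) = -7*(17 + a)/a (h(a) = -7*((a + 5) + (2*(-3))*(-2))/a = -7*((5 + a) - 6*(-2))/a = -7*((5 + a) + 12)/a = -7*(17 + a)/a)
2608/17830 + h(-126)/3166 = 2608/17830 + (-7 - 119/(-126))/3166 = 2608*(1/17830) + (-7 - 119*(-1/126))*(1/3166) = 1304/8915 + (-7 + 17/18)*(1/3166) = 1304/8915 - 109/18*1/3166 = 1304/8915 - 109/56988 = 73340617/508048020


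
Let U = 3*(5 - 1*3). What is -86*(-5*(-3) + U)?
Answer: -1806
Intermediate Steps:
U = 6 (U = 3*(5 - 3) = 3*2 = 6)
-86*(-5*(-3) + U) = -86*(-5*(-3) + 6) = -86*(15 + 6) = -86*21 = -1806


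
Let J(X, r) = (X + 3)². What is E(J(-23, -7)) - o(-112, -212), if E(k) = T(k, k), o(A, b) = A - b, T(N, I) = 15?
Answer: -85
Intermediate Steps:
J(X, r) = (3 + X)²
E(k) = 15
E(J(-23, -7)) - o(-112, -212) = 15 - (-112 - 1*(-212)) = 15 - (-112 + 212) = 15 - 1*100 = 15 - 100 = -85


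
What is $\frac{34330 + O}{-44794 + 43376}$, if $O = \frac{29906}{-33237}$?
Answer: $- \frac{570498152}{23565033} \approx -24.21$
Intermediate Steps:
$O = - \frac{29906}{33237}$ ($O = 29906 \left(- \frac{1}{33237}\right) = - \frac{29906}{33237} \approx -0.89978$)
$\frac{34330 + O}{-44794 + 43376} = \frac{34330 - \frac{29906}{33237}}{-44794 + 43376} = \frac{1140996304}{33237 \left(-1418\right)} = \frac{1140996304}{33237} \left(- \frac{1}{1418}\right) = - \frac{570498152}{23565033}$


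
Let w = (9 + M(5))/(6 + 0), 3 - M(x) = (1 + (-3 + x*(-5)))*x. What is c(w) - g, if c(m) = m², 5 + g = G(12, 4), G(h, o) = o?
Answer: 2405/4 ≈ 601.25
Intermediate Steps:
M(x) = 3 - x*(-2 - 5*x) (M(x) = 3 - (1 + (-3 + x*(-5)))*x = 3 - (1 + (-3 - 5*x))*x = 3 - (-2 - 5*x)*x = 3 - x*(-2 - 5*x))
g = -1 (g = -5 + 4 = -1)
w = 49/2 (w = (9 + (3 + 2*5 + 5*5²))/(6 + 0) = (9 + (3 + 10 + 5*25))/6 = (9 + (3 + 10 + 125))*(⅙) = (9 + 138)*(⅙) = 147*(⅙) = 49/2 ≈ 24.500)
c(w) - g = (49/2)² - 1*(-1) = 2401/4 + 1 = 2405/4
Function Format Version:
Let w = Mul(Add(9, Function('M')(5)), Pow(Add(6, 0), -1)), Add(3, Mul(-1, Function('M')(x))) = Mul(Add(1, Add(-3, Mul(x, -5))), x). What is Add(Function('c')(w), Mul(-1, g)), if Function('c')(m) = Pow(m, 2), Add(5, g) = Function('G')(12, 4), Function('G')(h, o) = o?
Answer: Rational(2405, 4) ≈ 601.25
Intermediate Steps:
Function('M')(x) = Add(3, Mul(-1, x, Add(-2, Mul(-5, x)))) (Function('M')(x) = Add(3, Mul(-1, Mul(Add(1, Add(-3, Mul(x, -5))), x))) = Add(3, Mul(-1, Mul(Add(1, Add(-3, Mul(-5, x))), x))) = Add(3, Mul(-1, Mul(Add(-2, Mul(-5, x)), x))) = Add(3, Mul(-1, Mul(x, Add(-2, Mul(-5, x))))) = Add(3, Mul(-1, x, Add(-2, Mul(-5, x)))))
g = -1 (g = Add(-5, 4) = -1)
w = Rational(49, 2) (w = Mul(Add(9, Add(3, Mul(2, 5), Mul(5, Pow(5, 2)))), Pow(Add(6, 0), -1)) = Mul(Add(9, Add(3, 10, Mul(5, 25))), Pow(6, -1)) = Mul(Add(9, Add(3, 10, 125)), Rational(1, 6)) = Mul(Add(9, 138), Rational(1, 6)) = Mul(147, Rational(1, 6)) = Rational(49, 2) ≈ 24.500)
Add(Function('c')(w), Mul(-1, g)) = Add(Pow(Rational(49, 2), 2), Mul(-1, -1)) = Add(Rational(2401, 4), 1) = Rational(2405, 4)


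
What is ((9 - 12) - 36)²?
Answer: 1521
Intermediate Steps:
((9 - 12) - 36)² = (-3 - 36)² = (-39)² = 1521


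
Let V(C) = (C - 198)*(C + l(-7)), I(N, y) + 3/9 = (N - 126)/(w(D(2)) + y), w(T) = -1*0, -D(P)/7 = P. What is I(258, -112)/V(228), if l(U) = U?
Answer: -127/556920 ≈ -0.00022804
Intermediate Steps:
D(P) = -7*P
w(T) = 0
I(N, y) = -⅓ + (-126 + N)/y (I(N, y) = -⅓ + (N - 126)/(0 + y) = -⅓ + (-126 + N)/y)
V(C) = (-198 + C)*(-7 + C) (V(C) = (C - 198)*(C - 7) = (-198 + C)*(-7 + C))
I(258, -112)/V(228) = ((-126 + 258 - ⅓*(-112))/(-112))/(1386 + 228² - 205*228) = (-(-126 + 258 + 112/3)/112)/(1386 + 51984 - 46740) = -1/112*508/3/6630 = -127/84*1/6630 = -127/556920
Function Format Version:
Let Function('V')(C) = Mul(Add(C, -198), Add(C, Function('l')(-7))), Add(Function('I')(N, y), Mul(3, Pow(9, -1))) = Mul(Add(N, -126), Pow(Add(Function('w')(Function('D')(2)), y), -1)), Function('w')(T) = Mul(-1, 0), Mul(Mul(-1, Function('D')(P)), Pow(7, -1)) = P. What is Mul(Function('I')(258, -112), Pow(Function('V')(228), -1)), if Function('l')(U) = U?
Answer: Rational(-127, 556920) ≈ -0.00022804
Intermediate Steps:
Function('D')(P) = Mul(-7, P)
Function('w')(T) = 0
Function('I')(N, y) = Add(Rational(-1, 3), Mul(Pow(y, -1), Add(-126, N))) (Function('I')(N, y) = Add(Rational(-1, 3), Mul(Add(N, -126), Pow(Add(0, y), -1))) = Add(Rational(-1, 3), Mul(Add(-126, N), Pow(y, -1))) = Add(Rational(-1, 3), Mul(Pow(y, -1), Add(-126, N))))
Function('V')(C) = Mul(Add(-198, C), Add(-7, C)) (Function('V')(C) = Mul(Add(C, -198), Add(C, -7)) = Mul(Add(-198, C), Add(-7, C)))
Mul(Function('I')(258, -112), Pow(Function('V')(228), -1)) = Mul(Mul(Pow(-112, -1), Add(-126, 258, Mul(Rational(-1, 3), -112))), Pow(Add(1386, Pow(228, 2), Mul(-205, 228)), -1)) = Mul(Mul(Rational(-1, 112), Add(-126, 258, Rational(112, 3))), Pow(Add(1386, 51984, -46740), -1)) = Mul(Mul(Rational(-1, 112), Rational(508, 3)), Pow(6630, -1)) = Mul(Rational(-127, 84), Rational(1, 6630)) = Rational(-127, 556920)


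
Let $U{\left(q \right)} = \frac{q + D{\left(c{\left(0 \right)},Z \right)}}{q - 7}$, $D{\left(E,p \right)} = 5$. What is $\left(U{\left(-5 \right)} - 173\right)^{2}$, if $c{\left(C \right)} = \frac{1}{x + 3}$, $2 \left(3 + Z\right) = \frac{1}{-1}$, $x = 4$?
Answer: $29929$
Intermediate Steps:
$Z = - \frac{7}{2}$ ($Z = -3 + \frac{1}{2 \left(-1\right)} = -3 + \frac{1}{2} \left(-1\right) = -3 - \frac{1}{2} = - \frac{7}{2} \approx -3.5$)
$c{\left(C \right)} = \frac{1}{7}$ ($c{\left(C \right)} = \frac{1}{4 + 3} = \frac{1}{7}$)
$U{\left(q \right)} = \frac{5 + q}{-7 + q}$ ($U{\left(q \right)} = \frac{q + 5}{q - 7} = \frac{5 + q}{-7 + q}$)
$\left(U{\left(-5 \right)} - 173\right)^{2} = \left(\frac{5 - 5}{-7 - 5} - 173\right)^{2} = \left(\frac{1}{-12} \cdot 0 - 173\right)^{2} = \left(\left(- \frac{1}{12}\right) 0 - 173\right)^{2} = \left(0 - 173\right)^{2} = \left(-173\right)^{2} = 29929$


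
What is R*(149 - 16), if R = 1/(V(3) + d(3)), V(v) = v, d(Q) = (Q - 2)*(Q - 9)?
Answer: -133/3 ≈ -44.333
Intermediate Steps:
d(Q) = (-9 + Q)*(-2 + Q) (d(Q) = (-2 + Q)*(-9 + Q) = (-9 + Q)*(-2 + Q))
R = -⅓ (R = 1/(3 + (18 + 3² - 11*3)) = 1/(3 + (18 + 9 - 33)) = 1/(3 - 6) = 1/(-3) = -⅓ ≈ -0.33333)
R*(149 - 16) = -(149 - 16)/3 = -⅓*133 = -133/3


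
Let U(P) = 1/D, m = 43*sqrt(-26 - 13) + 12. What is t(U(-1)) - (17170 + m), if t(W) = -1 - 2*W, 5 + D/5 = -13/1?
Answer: -773234/45 - 43*I*sqrt(39) ≈ -17183.0 - 268.54*I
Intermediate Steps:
m = 12 + 43*I*sqrt(39) (m = 43*sqrt(-39) + 12 = 43*(I*sqrt(39)) + 12 = 43*I*sqrt(39) + 12 = 12 + 43*I*sqrt(39) ≈ 12.0 + 268.54*I)
D = -90 (D = -25 + 5*(-13/1) = -25 + 5*(-13*1) = -25 + 5*(-13) = -25 - 65 = -90)
U(P) = -1/90 (U(P) = 1/(-90) = -1/90)
t(U(-1)) - (17170 + m) = (-1 - 2*(-1/90)) - (17170 + (12 + 43*I*sqrt(39))) = (-1 + 1/45) - (17182 + 43*I*sqrt(39)) = -44/45 + (-17182 - 43*I*sqrt(39)) = -773234/45 - 43*I*sqrt(39)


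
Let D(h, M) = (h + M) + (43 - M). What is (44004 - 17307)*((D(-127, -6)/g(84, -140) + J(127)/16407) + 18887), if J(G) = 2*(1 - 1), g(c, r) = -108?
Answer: 1512741010/3 ≈ 5.0425e+8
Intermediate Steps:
D(h, M) = 43 + h (D(h, M) = (M + h) + (43 - M) = 43 + h)
J(G) = 0 (J(G) = 2*0 = 0)
(44004 - 17307)*((D(-127, -6)/g(84, -140) + J(127)/16407) + 18887) = (44004 - 17307)*(((43 - 127)/(-108) + 0/16407) + 18887) = 26697*((-84*(-1/108) + 0*(1/16407)) + 18887) = 26697*((7/9 + 0) + 18887) = 26697*(7/9 + 18887) = 26697*(169990/9) = 1512741010/3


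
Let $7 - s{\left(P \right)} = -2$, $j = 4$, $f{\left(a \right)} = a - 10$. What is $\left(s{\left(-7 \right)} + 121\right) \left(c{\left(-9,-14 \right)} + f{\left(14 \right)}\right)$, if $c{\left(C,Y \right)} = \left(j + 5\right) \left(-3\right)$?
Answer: $-2990$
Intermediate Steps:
$f{\left(a \right)} = -10 + a$ ($f{\left(a \right)} = a - 10 = -10 + a$)
$s{\left(P \right)} = 9$ ($s{\left(P \right)} = 7 - -2 = 7 + 2 = 9$)
$c{\left(C,Y \right)} = -27$ ($c{\left(C,Y \right)} = \left(4 + 5\right) \left(-3\right) = 9 \left(-3\right) = -27$)
$\left(s{\left(-7 \right)} + 121\right) \left(c{\left(-9,-14 \right)} + f{\left(14 \right)}\right) = \left(9 + 121\right) \left(-27 + \left(-10 + 14\right)\right) = 130 \left(-27 + 4\right) = 130 \left(-23\right) = -2990$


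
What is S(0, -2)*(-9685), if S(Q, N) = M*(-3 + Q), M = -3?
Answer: -87165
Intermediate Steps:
S(Q, N) = 9 - 3*Q (S(Q, N) = -3*(-3 + Q) = 9 - 3*Q)
S(0, -2)*(-9685) = (9 - 3*0)*(-9685) = (9 + 0)*(-9685) = 9*(-9685) = -87165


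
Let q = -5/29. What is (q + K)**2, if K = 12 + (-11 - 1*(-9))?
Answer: 81225/841 ≈ 96.581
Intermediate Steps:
q = -5/29 (q = -5*1/29 = -5/29 ≈ -0.17241)
K = 10 (K = 12 + (-11 + 9) = 12 - 2 = 10)
(q + K)**2 = (-5/29 + 10)**2 = (285/29)**2 = 81225/841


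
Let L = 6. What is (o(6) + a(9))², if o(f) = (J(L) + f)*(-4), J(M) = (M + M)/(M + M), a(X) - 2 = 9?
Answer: 289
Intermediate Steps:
a(X) = 11 (a(X) = 2 + 9 = 11)
J(M) = 1 (J(M) = (2*M)/((2*M)) = (2*M)*(1/(2*M)) = 1)
o(f) = -4 - 4*f (o(f) = (1 + f)*(-4) = -4 - 4*f)
(o(6) + a(9))² = ((-4 - 4*6) + 11)² = ((-4 - 24) + 11)² = (-28 + 11)² = (-17)² = 289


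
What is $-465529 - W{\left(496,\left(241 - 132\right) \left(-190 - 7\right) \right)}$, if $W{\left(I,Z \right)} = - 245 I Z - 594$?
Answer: $-2609863895$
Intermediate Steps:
$W{\left(I,Z \right)} = -594 - 245 I Z$ ($W{\left(I,Z \right)} = - 245 I Z - 594 = -594 - 245 I Z$)
$-465529 - W{\left(496,\left(241 - 132\right) \left(-190 - 7\right) \right)} = -465529 - \left(-594 - 121520 \left(241 - 132\right) \left(-190 - 7\right)\right) = -465529 - \left(-594 - 121520 \cdot 109 \left(-197\right)\right) = -465529 - \left(-594 - 121520 \left(-21473\right)\right) = -465529 - \left(-594 + 2609398960\right) = -465529 - 2609398366 = -2609863895$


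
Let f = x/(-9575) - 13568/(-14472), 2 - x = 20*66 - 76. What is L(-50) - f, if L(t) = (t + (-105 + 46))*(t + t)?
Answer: 188782321522/17321175 ≈ 10899.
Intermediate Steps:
L(t) = 2*t*(-59 + t) (L(t) = (t - 59)*(2*t) = (-59 + t)*(2*t) = 2*t*(-59 + t))
x = -1242 (x = 2 - (20*66 - 76) = 2 - (1320 - 76) = 2 - 1*1244 = 2 - 1244 = -1242)
f = 18485978/17321175 (f = -1242/(-9575) - 13568/(-14472) = -1242*(-1/9575) - 13568*(-1/14472) = 1242/9575 + 1696/1809 = 18485978/17321175 ≈ 1.0672)
L(-50) - f = 2*(-50)*(-59 - 50) - 1*18485978/17321175 = 2*(-50)*(-109) - 18485978/17321175 = 10900 - 18485978/17321175 = 188782321522/17321175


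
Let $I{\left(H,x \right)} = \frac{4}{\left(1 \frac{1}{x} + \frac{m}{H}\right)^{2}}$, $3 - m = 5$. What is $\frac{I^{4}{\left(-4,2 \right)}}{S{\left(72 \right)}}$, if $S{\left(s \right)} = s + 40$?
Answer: $\frac{16}{7} \approx 2.2857$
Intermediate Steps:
$m = -2$ ($m = 3 - 5 = -2$)
$I{\left(H,x \right)} = \frac{4}{\left(\frac{1}{x} - \frac{2}{H}\right)^{2}}$ ($I{\left(H,x \right)} = \frac{4}{\left(1 \frac{1}{x} - \frac{2}{H}\right)^{2}} = \frac{4}{\left(\frac{1}{x} - \frac{2}{H}\right)^{2}}$)
$S{\left(s \right)} = 40 + s$
$\frac{I^{4}{\left(-4,2 \right)}}{S{\left(72 \right)}} = \frac{\left(\frac{4 \left(-4\right)^{2} \cdot 2^{2}}{\left(-4 - 4\right)^{2}}\right)^{4}}{40 + 72} = \frac{\left(4 \cdot 16 \cdot 4 \frac{1}{\left(-4 - 4\right)^{2}}\right)^{4}}{112} = \left(4 \cdot 16 \cdot 4 \cdot \frac{1}{64}\right)^{4} \cdot \frac{1}{112} = 4^{4} \cdot \frac{1}{112} = 256 \cdot \frac{1}{112} = \frac{16}{7}$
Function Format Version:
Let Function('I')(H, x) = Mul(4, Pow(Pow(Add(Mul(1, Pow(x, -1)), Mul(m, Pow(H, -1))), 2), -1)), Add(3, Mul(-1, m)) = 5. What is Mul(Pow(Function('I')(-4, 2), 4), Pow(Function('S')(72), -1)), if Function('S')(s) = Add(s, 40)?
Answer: Rational(16, 7) ≈ 2.2857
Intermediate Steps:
m = -2 (m = Add(3, Mul(-1, 5)) = Add(3, -5) = -2)
Function('I')(H, x) = Mul(4, Pow(Add(Pow(x, -1), Mul(-2, Pow(H, -1))), -2)) (Function('I')(H, x) = Mul(4, Pow(Pow(Add(Mul(1, Pow(x, -1)), Mul(-2, Pow(H, -1))), 2), -1)) = Mul(4, Pow(Pow(Add(Pow(x, -1), Mul(-2, Pow(H, -1))), 2), -1)) = Mul(4, Pow(Add(Pow(x, -1), Mul(-2, Pow(H, -1))), -2)))
Function('S')(s) = Add(40, s)
Mul(Pow(Function('I')(-4, 2), 4), Pow(Function('S')(72), -1)) = Mul(Pow(Mul(4, Pow(-4, 2), Pow(2, 2), Pow(Add(-4, Mul(-2, 2)), -2)), 4), Pow(Add(40, 72), -1)) = Mul(Pow(Mul(4, 16, 4, Pow(Add(-4, -4), -2)), 4), Pow(112, -1)) = Mul(Pow(Mul(4, 16, 4, Pow(-8, -2)), 4), Rational(1, 112)) = Mul(Pow(Mul(4, 16, 4, Rational(1, 64)), 4), Rational(1, 112)) = Mul(Pow(4, 4), Rational(1, 112)) = Mul(256, Rational(1, 112)) = Rational(16, 7)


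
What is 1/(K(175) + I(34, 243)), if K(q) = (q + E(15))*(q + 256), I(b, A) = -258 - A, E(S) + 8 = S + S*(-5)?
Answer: 1/45616 ≈ 2.1922e-5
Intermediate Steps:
E(S) = -8 - 4*S (E(S) = -8 + (S + S*(-5)) = -8 + (S - 5*S) = -8 - 4*S)
K(q) = (-68 + q)*(256 + q) (K(q) = (q + (-8 - 4*15))*(q + 256) = (q + (-8 - 60))*(256 + q) = (q - 68)*(256 + q) = (-68 + q)*(256 + q))
1/(K(175) + I(34, 243)) = 1/((-17408 + 175² + 188*175) + (-258 - 1*243)) = 1/((-17408 + 30625 + 32900) + (-258 - 243)) = 1/(46117 - 501) = 1/45616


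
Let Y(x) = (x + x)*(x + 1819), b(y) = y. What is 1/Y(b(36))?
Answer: 1/133560 ≈ 7.4873e-6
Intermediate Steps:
Y(x) = 2*x*(1819 + x) (Y(x) = (2*x)*(1819 + x) = 2*x*(1819 + x))
1/Y(b(36)) = 1/(2*36*(1819 + 36)) = 1/(2*36*1855) = 1/133560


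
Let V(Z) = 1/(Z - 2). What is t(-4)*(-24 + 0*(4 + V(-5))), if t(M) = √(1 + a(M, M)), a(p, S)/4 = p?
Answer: -24*I*√15 ≈ -92.952*I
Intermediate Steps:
a(p, S) = 4*p
V(Z) = 1/(-2 + Z)
t(M) = √(1 + 4*M)
t(-4)*(-24 + 0*(4 + V(-5))) = √(1 + 4*(-4))*(-24 + 0*(4 + 1/(-2 - 5))) = √(1 - 16)*(-24 + 0*(4 + 1/(-7))) = √(-15)*(-24 + 0*(4 - ⅐)) = (I*√15)*(-24 + 0*(27/7)) = (I*√15)*(-24 + 0) = (I*√15)*(-24) = -24*I*√15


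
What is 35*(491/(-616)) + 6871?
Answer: 602193/88 ≈ 6843.1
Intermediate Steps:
35*(491/(-616)) + 6871 = 35*(491*(-1/616)) + 6871 = 35*(-491/616) + 6871 = -2455/88 + 6871 = 602193/88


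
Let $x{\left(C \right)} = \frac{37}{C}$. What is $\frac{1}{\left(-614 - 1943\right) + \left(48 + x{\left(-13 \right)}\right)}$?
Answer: $- \frac{13}{32654} \approx -0.00039811$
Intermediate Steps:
$\frac{1}{\left(-614 - 1943\right) + \left(48 + x{\left(-13 \right)}\right)} = \frac{1}{\left(-614 - 1943\right) + \left(48 + \frac{37}{-13}\right)} = \frac{1}{\left(-614 - 1943\right) + \left(48 + 37 \left(- \frac{1}{13}\right)\right)} = \frac{1}{-2557 + \left(48 - \frac{37}{13}\right)} = \frac{1}{-2557 + \frac{587}{13}} = \frac{1}{- \frac{32654}{13}} = - \frac{13}{32654}$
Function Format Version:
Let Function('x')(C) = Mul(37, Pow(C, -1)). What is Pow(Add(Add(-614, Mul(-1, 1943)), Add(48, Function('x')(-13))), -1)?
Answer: Rational(-13, 32654) ≈ -0.00039811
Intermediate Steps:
Pow(Add(Add(-614, Mul(-1, 1943)), Add(48, Function('x')(-13))), -1) = Pow(Add(Add(-614, Mul(-1, 1943)), Add(48, Mul(37, Pow(-13, -1)))), -1) = Pow(Add(Add(-614, -1943), Add(48, Mul(37, Rational(-1, 13)))), -1) = Pow(Add(-2557, Add(48, Rational(-37, 13))), -1) = Pow(Add(-2557, Rational(587, 13)), -1) = Pow(Rational(-32654, 13), -1) = Rational(-13, 32654)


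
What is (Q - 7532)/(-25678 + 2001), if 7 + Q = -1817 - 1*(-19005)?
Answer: -9649/23677 ≈ -0.40753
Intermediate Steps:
Q = 17181 (Q = -7 + (-1817 - 1*(-19005)) = -7 + (-1817 + 19005) = -7 + 17188 = 17181)
(Q - 7532)/(-25678 + 2001) = (17181 - 7532)/(-25678 + 2001) = 9649/(-23677) = 9649*(-1/23677) = -9649/23677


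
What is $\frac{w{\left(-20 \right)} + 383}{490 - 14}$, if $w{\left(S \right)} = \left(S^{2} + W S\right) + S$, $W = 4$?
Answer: $\frac{683}{476} \approx 1.4349$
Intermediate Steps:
$w{\left(S \right)} = S^{2} + 5 S$ ($w{\left(S \right)} = \left(S^{2} + 4 S\right) + S = S^{2} + 5 S$)
$\frac{w{\left(-20 \right)} + 383}{490 - 14} = \frac{- 20 \left(5 - 20\right) + 383}{490 - 14} = \frac{\left(-20\right) \left(-15\right) + 383}{476} = \left(300 + 383\right) \frac{1}{476} = 683 \cdot \frac{1}{476} = \frac{683}{476}$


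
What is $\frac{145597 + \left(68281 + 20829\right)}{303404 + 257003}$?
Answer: $\frac{234707}{560407} \approx 0.41882$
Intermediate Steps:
$\frac{145597 + \left(68281 + 20829\right)}{303404 + 257003} = \frac{145597 + 89110}{560407} = 234707 \cdot \frac{1}{560407} = \frac{234707}{560407}$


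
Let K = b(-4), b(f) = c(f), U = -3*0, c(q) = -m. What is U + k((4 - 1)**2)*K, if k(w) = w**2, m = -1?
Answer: 81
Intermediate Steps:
c(q) = 1 (c(q) = -1*(-1) = 1)
U = 0
b(f) = 1
K = 1
U + k((4 - 1)**2)*K = 0 + ((4 - 1)**2)**2*1 = 0 + (3**2)**2*1 = 0 + 9**2*1 = 0 + 81*1 = 0 + 81 = 81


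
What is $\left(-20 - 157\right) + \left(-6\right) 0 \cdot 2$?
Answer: $-177$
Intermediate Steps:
$\left(-20 - 157\right) + \left(-6\right) 0 \cdot 2 = -177 + 0 \cdot 2 = -177 + 0 = -177$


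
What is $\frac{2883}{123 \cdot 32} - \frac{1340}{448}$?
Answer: $- \frac{20743}{9184} \approx -2.2586$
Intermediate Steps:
$\frac{2883}{123 \cdot 32} - \frac{1340}{448} = \frac{2883}{3936} - \frac{335}{112} = 2883 \cdot \frac{1}{3936} - \frac{335}{112} = \frac{961}{1312} - \frac{335}{112} = - \frac{20743}{9184}$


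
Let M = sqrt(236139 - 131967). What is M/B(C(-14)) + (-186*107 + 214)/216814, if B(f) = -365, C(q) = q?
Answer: -9844/108407 - 2*sqrt(26043)/365 ≈ -0.97507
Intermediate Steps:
M = 2*sqrt(26043) (M = sqrt(104172) = 2*sqrt(26043) ≈ 322.76)
M/B(C(-14)) + (-186*107 + 214)/216814 = (2*sqrt(26043))/(-365) + (-186*107 + 214)/216814 = (2*sqrt(26043))*(-1/365) + (-19902 + 214)*(1/216814) = -2*sqrt(26043)/365 - 19688*1/216814 = -2*sqrt(26043)/365 - 9844/108407 = -9844/108407 - 2*sqrt(26043)/365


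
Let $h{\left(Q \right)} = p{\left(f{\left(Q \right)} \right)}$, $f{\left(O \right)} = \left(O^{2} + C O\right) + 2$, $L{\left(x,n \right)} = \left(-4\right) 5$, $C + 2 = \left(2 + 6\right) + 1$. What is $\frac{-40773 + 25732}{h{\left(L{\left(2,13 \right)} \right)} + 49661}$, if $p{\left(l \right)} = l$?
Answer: $- \frac{15041}{49923} \approx -0.30128$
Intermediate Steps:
$C = 7$ ($C = -2 + \left(\left(2 + 6\right) + 1\right) = -2 + \left(8 + 1\right) = -2 + 9 = 7$)
$L{\left(x,n \right)} = -20$
$f{\left(O \right)} = 2 + O^{2} + 7 O$ ($f{\left(O \right)} = \left(O^{2} + 7 O\right) + 2 = 2 + O^{2} + 7 O$)
$h{\left(Q \right)} = 2 + Q^{2} + 7 Q$
$\frac{-40773 + 25732}{h{\left(L{\left(2,13 \right)} \right)} + 49661} = \frac{-40773 + 25732}{\left(2 + \left(-20\right)^{2} + 7 \left(-20\right)\right) + 49661} = - \frac{15041}{\left(2 + 400 - 140\right) + 49661} = - \frac{15041}{262 + 49661} = - \frac{15041}{49923}$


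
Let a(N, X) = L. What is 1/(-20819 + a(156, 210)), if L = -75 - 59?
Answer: -1/20953 ≈ -4.7726e-5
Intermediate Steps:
L = -134
a(N, X) = -134
1/(-20819 + a(156, 210)) = 1/(-20819 - 134) = 1/(-20953) = -1/20953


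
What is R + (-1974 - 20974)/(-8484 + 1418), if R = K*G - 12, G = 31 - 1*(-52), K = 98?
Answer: 28706500/3533 ≈ 8125.3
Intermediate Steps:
G = 83 (G = 31 + 52 = 83)
R = 8122 (R = 98*83 - 12 = 8134 - 12 = 8122)
R + (-1974 - 20974)/(-8484 + 1418) = 8122 + (-1974 - 20974)/(-8484 + 1418) = 8122 - 22948/(-7066) = 8122 - 22948*(-1/7066) = 8122 + 11474/3533 = 28706500/3533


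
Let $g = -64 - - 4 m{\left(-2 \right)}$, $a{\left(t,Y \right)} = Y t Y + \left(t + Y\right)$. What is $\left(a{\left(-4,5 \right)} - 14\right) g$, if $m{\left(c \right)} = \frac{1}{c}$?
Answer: $7458$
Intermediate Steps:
$a{\left(t,Y \right)} = Y + t + t Y^{2}$ ($a{\left(t,Y \right)} = t Y^{2} + \left(Y + t\right) = Y + t + t Y^{2}$)
$g = -66$ ($g = -64 - - \frac{4}{-2} = -64 - \left(-4\right) \left(- \frac{1}{2}\right) = -64 - 2 = -66$)
$\left(a{\left(-4,5 \right)} - 14\right) g = \left(\left(5 - 4 - 4 \cdot 5^{2}\right) - 14\right) \left(-66\right) = \left(\left(5 - 4 - 100\right) - 14\right) \left(-66\right) = \left(-99 - 14\right) \left(-66\right) = \left(-113\right) \left(-66\right) = 7458$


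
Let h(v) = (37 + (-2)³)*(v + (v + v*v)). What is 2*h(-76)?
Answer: 326192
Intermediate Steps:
h(v) = 29*v² + 58*v (h(v) = (37 - 8)*(v + (v + v²)) = 29*(v² + 2*v) = 29*v² + 58*v)
2*h(-76) = 2*(29*(-76)*(2 - 76)) = 2*(29*(-76)*(-74)) = 2*163096 = 326192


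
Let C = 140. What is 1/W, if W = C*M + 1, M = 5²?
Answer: 1/3501 ≈ 0.00028563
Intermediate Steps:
M = 25
W = 3501 (W = 140*25 + 1 = 3500 + 1 = 3501)
1/W = 1/3501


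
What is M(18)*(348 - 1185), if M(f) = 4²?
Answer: -13392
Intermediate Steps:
M(f) = 16
M(18)*(348 - 1185) = 16*(348 - 1185) = 16*(-837) = -13392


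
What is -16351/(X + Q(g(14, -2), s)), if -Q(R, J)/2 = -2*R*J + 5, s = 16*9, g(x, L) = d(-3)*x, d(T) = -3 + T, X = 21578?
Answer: 16351/26816 ≈ 0.60975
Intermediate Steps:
g(x, L) = -6*x (g(x, L) = (-3 - 3)*x = -6*x)
s = 144
Q(R, J) = -10 + 4*J*R (Q(R, J) = -2*(-2*R*J + 5) = -2*(-2*J*R + 5) = -2*(5 - 2*J*R) = -10 + 4*J*R)
-16351/(X + Q(g(14, -2), s)) = -16351/(21578 + (-10 + 4*144*(-6*14))) = -16351/(21578 + (-10 + 4*144*(-84))) = -16351/(21578 + (-10 - 48384)) = -16351/(21578 - 48394) = -16351/(-26816) = -16351*(-1/26816) = 16351/26816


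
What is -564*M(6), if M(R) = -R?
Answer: 3384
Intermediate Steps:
-564*M(6) = -(-564)*6 = -564*(-6) = 3384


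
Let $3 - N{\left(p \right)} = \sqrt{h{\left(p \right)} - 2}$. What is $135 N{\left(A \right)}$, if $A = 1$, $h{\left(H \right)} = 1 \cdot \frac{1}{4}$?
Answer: $405 - \frac{135 i \sqrt{7}}{2} \approx 405.0 - 178.59 i$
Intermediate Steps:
$h{\left(H \right)} = \frac{1}{4}$ ($h{\left(H \right)} = 1 \cdot \frac{1}{4} = \frac{1}{4}$)
$N{\left(p \right)} = 3 - \frac{i \sqrt{7}}{2}$ ($N{\left(p \right)} = 3 - \sqrt{\frac{1}{4} - 2} = 3 - \sqrt{- \frac{7}{4}} = 3 - \frac{i \sqrt{7}}{2}$)
$135 N{\left(A \right)} = 135 \left(3 - \frac{i \sqrt{7}}{2}\right) = 405 - \frac{135 i \sqrt{7}}{2}$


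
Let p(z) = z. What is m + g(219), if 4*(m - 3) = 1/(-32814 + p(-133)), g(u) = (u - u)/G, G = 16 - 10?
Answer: 395363/131788 ≈ 3.0000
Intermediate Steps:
G = 6
g(u) = 0 (g(u) = (u - u)/6 = 0*(1/6) = 0)
m = 395363/131788 (m = 3 + 1/(4*(-32814 - 133)) = 3 + (1/4)/(-32947) = 3 + (1/4)*(-1/32947) = 3 - 1/131788 = 395363/131788 ≈ 3.0000)
m + g(219) = 395363/131788 + 0 = 395363/131788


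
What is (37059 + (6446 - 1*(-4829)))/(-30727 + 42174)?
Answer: 48334/11447 ≈ 4.2224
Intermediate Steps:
(37059 + (6446 - 1*(-4829)))/(-30727 + 42174) = (37059 + (6446 + 4829))/11447 = (37059 + 11275)*(1/11447) = 48334*(1/11447) = 48334/11447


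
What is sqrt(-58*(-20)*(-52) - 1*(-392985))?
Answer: sqrt(332665) ≈ 576.77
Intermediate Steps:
sqrt(-58*(-20)*(-52) - 1*(-392985)) = sqrt(1160*(-52) + 392985) = sqrt(-60320 + 392985) = sqrt(332665)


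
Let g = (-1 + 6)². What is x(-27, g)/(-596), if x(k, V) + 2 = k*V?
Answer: 677/596 ≈ 1.1359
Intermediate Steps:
g = 25 (g = 5² = 25)
x(k, V) = -2 + V*k (x(k, V) = -2 + k*V = -2 + V*k)
x(-27, g)/(-596) = (-2 + 25*(-27))/(-596) = (-2 - 675)*(-1/596) = -677*(-1/596) = 677/596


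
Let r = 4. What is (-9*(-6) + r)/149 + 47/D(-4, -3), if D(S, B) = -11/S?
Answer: 28650/1639 ≈ 17.480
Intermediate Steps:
(-9*(-6) + r)/149 + 47/D(-4, -3) = (-9*(-6) + 4)/149 + 47/((-11/(-4))) = (54 + 4)*(1/149) + 47/((-11*(-¼))) = 58*(1/149) + 47/(11/4) = 58/149 + 47*(4/11) = 58/149 + 188/11 = 28650/1639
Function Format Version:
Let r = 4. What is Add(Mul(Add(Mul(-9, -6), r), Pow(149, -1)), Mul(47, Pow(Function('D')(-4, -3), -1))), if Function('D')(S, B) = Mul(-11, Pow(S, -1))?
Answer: Rational(28650, 1639) ≈ 17.480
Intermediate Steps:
Add(Mul(Add(Mul(-9, -6), r), Pow(149, -1)), Mul(47, Pow(Function('D')(-4, -3), -1))) = Add(Mul(Add(Mul(-9, -6), 4), Pow(149, -1)), Mul(47, Pow(Mul(-11, Pow(-4, -1)), -1))) = Add(Mul(Add(54, 4), Rational(1, 149)), Mul(47, Pow(Mul(-11, Rational(-1, 4)), -1))) = Add(Mul(58, Rational(1, 149)), Mul(47, Pow(Rational(11, 4), -1))) = Add(Rational(58, 149), Mul(47, Rational(4, 11))) = Add(Rational(58, 149), Rational(188, 11)) = Rational(28650, 1639)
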